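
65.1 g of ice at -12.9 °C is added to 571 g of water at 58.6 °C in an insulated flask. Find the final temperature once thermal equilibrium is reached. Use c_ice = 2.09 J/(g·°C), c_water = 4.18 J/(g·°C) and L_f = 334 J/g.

T_f ≈ 43.8 °C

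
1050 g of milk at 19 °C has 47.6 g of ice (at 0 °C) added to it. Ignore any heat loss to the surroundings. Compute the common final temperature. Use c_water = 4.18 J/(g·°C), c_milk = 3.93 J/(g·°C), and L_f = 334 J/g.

T_f ≈ 14.5 °C

Energy conservation, ΣQ = 0:
fusion: m_ice L_f = 47.6×334 = 15898
  warm the meltwater: 198.97 T
  milk cools: 1050×3.93×(T − 19) = 4126.5(T − 19)
4325.5 T = 78404 − 15898 = 62505
T ≈ 14.45 °C. Since T > 0 °C, the all-ice-melts assumption holds.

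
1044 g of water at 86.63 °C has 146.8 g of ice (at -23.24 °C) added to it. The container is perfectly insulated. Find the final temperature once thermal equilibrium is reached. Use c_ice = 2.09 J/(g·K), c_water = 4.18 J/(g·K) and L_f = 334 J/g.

Let T be the final temperature. ΣQ_i = 0:
ice -23.24→0 °C: 146.8·2.09·23.24 = 7130.3; melt ice: 146.8·334 = 49031; warm the meltwater: 613.62 T; water cools: 1044·4.18·(T − 86.63) = 4363.9(T − 86.63)
4977.5 T = 378046 − 56162 = 321885
T ≈ 64.67 °C (positive, so assuming full melt was valid).

T_f ≈ 64.7 °C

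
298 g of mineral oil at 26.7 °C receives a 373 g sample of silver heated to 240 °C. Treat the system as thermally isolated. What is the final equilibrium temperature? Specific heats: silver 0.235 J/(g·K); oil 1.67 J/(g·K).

T_f ≈ 58.6 °C

Taking heat into each body as positive, Σ m c ΔT = 0:
373×0.235×(T − 240) + 298×1.67×(T − 26.7) = 0
87.66(T − 240) + 497.66(T − 26.7) = 0
585.31 T = 34325
T = 34325 / 585.31 = 58.6 °C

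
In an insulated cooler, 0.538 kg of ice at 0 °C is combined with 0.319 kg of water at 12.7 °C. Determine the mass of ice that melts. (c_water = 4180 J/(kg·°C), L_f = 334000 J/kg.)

m_melted ≈ 0.0507 kg

Heat available from the water dropping to 0 °C: 0.319·4180·12.7 = 16934 J.
Melting all 0.538 kg of ice would need 0.538·334000 = 179692 J.
16934 J < 179692 J, so only part of the ice melts and the system sits at 0 °C.
m_melted·334000 = 16934  ⇒  m_melted ≈ 0.0507 kg.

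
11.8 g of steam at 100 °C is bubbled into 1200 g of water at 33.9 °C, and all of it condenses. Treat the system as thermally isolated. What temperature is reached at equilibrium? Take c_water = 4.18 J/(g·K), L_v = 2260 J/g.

T_f ≈ 39.8 °C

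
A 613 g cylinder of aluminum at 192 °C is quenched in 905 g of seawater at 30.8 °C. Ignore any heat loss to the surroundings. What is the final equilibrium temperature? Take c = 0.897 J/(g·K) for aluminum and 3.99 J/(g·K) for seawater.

Taking heat into each body as positive, Σ m c ΔT = 0:
613×0.897×(T − 192) + 905×3.99×(T − 30.8) = 0
549.86(T − 192) + 3611(T − 30.8) = 0
4160.8 T = 216791
T = 216791 / 4160.8 = 52.1 °C

T_f ≈ 52.1 °C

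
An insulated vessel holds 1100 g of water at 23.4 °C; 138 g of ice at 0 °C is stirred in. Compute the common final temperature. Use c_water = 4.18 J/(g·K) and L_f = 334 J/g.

T_f ≈ 11.9 °C

Conservation of energy gives ΣQ = 0:
latent heat to melt: 138×334 = 46092; meltwater 0→T: 138×4.18×T = 576.84 T; water cools: 1100×4.18×(T − 23.4) = 4598(T − 23.4)
5174.8 T = 107593 − 46092 = 61501
T ≈ 11.88 °C. Since T > 0 °C, the all-ice-melts assumption holds.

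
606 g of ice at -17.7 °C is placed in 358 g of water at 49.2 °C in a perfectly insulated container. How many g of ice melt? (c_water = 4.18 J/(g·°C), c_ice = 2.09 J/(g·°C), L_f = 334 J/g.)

Cooling the water to 0 °C releases 358·4.18·49.2 = 73625 J.
Warming the ice to 0 °C takes 606·2.09·17.7 = 22418 J, leaving 51207 J for melting.
Melting all 606 g of ice would need 606·334 = 202404 J.
That's not enough to melt it all — equilibrium is at 0 °C with ice remaining.
m_melt = 51207 / L_f = 153.3 g.

m_melted ≈ 153 g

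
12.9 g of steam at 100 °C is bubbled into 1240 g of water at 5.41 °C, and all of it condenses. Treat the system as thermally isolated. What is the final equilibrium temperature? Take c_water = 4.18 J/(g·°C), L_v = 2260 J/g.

Sum of m c ΔT and latent-heat terms is zero:
steam→water at 100 °C releases m L_v = 12.9×2260 = 29154; condensed water 100 °C→T: 53.92(T − 100); original water: 5183.2(T − 5.41)
5237.1 T = 29154 + 5392.2 + 28041 = 62587
T ≈ 11.95 °C — below 100 °C, confirming all the steam condensed.

T_f ≈ 12.0 °C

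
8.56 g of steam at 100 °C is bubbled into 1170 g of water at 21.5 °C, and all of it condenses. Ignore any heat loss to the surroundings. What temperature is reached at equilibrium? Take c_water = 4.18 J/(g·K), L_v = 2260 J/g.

T_f ≈ 26.0 °C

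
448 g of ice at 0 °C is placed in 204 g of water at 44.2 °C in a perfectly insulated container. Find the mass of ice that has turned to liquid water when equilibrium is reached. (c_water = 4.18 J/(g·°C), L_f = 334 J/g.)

m_melted ≈ 113 g

Heat available from the water dropping to 0 °C: 204·4.18·44.2 = 37690 J.
Fully melting the ice requires m_ice L_f = 448·334 = 149632 J.
37690 J < 149632 J, so only part of the ice melts and the system sits at 0 °C.
m_melted·334 = 37690  ⇒  m_melted ≈ 112.8 g.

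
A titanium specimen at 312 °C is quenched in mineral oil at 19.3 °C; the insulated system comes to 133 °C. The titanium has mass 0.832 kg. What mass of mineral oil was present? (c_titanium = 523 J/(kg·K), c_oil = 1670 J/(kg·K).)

Heat lost by the titanium = heat gained by the oil:
0.832·523·(312 − 133) = m·1670·(133 − 19.3)
189879 m = 77889  ⇒  m ≈ 0.4102 kg

m ≈ 0.41 kg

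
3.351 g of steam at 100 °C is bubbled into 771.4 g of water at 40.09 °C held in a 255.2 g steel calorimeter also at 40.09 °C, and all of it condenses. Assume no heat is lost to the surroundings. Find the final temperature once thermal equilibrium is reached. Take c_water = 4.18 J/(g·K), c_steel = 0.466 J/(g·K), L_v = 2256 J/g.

T_f ≈ 42.6 °C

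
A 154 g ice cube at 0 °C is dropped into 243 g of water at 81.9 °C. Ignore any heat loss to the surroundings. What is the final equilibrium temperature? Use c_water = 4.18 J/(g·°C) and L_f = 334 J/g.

Sum of m c ΔT and latent-heat terms is zero:
latent heat to melt: 154×334 = 51436
  warm the meltwater: 643.72 T
  water: 1015.7(T − 81.9)
1659.5 T = 83189 − 51436 = 31753
T ≈ 19.13 °C — above 0 °C, consistent with complete melting.

T_f ≈ 19.1 °C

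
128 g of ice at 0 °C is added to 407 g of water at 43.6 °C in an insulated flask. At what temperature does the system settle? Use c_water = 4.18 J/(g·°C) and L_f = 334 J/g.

T_f ≈ 14.1 °C

Energy balance with sensible and latent terms:
melt ice: 128·334 = 42752
  warm the meltwater: 535.04 T
  water: 1701.3(T − 43.6)
2236.3 T = 74175 − 42752 = 31423
T ≈ 14.05 °C — above 0 °C, consistent with complete melting.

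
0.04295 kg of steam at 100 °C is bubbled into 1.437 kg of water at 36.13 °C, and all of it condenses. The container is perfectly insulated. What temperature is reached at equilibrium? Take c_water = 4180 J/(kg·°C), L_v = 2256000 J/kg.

Energy balance with sensible and latent terms:
condense steam: −0.04295·2256000 = −96895
  condensate cools 100→T: 0.04295·4180·(T − 100) = 179.53(T − 100)
  original water: 6006.7(T − 36.13)
6186.2 T = 96895 + 17953 + 217021 = 331869
T ≈ 53.65 °C — below 100 °C, confirming all the steam condensed.

T_f ≈ 53.6 °C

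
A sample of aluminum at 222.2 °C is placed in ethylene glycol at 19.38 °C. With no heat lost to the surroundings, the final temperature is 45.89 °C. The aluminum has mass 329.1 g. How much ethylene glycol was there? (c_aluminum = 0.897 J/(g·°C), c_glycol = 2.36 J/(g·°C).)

m ≈ 832 g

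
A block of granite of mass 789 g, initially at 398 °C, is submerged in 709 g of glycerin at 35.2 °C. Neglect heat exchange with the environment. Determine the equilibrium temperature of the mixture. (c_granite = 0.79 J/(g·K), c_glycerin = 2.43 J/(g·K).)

T_f is the heat-capacity-weighted average of the initial temperatures:
T_f = (623.31×398 + 1722.9×35.2) / (623.31 + 1722.9)
    = 308722 / 2346.2 ≈ 131.59 °C

T_f ≈ 131.6 °C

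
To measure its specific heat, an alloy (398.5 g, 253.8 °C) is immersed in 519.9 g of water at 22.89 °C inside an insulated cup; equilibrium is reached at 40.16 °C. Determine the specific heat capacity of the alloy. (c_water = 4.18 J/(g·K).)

Heat gained plus heat lost sum to zero:
398.5×c×(40.16 − 253.8) + 519.9×4.18×(40.16 − 22.89) = 0
-85136 c = -37531
c = -37531/-85136 ≈ 0.4408 J/(g·K)

c ≈ 0.441 J/(g·K)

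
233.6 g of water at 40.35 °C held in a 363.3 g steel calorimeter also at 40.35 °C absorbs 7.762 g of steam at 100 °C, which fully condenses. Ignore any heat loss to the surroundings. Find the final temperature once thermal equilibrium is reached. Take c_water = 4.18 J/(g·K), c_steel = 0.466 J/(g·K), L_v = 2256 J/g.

T_f ≈ 56.9 °C

Conservation of energy gives ΣQ = 0:
latent heat released on condensation: 7.762·2256 = 17511
  condensed water 100 °C→T: 32.45(T − 100)
  water warms: 233.6·4.18·(T − 40.35) = 976.45(T − 40.35)
  cup: 169.3(T − 40.35)
1178.2 T = 17511 + 3244.5 + 46231 = 66986
T ≈ 56.86 °C, under the boiling point, so the assumption holds.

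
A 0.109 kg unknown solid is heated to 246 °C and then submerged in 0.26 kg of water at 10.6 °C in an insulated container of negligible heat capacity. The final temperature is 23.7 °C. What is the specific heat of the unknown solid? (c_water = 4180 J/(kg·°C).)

c ≈ 588 J/(kg·°C)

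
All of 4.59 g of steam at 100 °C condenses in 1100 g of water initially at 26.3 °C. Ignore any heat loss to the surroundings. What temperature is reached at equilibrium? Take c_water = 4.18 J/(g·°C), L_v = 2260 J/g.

Energy balance with sensible and latent terms:
steam→water at 100 °C releases m L_v = 4.59×2260 = 10373
  condensed water 100 °C→T: 19.19(T − 100)
  original water: 4598(T − 26.3)
4617.2 T = 10373 + 1918.6 + 120927 = 133219
T ≈ 28.85 °C — below 100 °C, confirming all the steam condensed.

T_f ≈ 28.9 °C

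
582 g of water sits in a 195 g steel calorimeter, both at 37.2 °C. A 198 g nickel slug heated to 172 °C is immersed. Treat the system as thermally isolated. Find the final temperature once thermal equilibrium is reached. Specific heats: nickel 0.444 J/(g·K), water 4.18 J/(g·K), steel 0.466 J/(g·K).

T_f is the heat-capacity-weighted average of the initial temperatures:
T_f = (87.91·172 + 2432.8·37.2 + 90.87·37.2) / (87.91 + 2432.8 + 90.87)
    = 109000 / 2611.5 ≈ 41.74 °C

T_f ≈ 41.7 °C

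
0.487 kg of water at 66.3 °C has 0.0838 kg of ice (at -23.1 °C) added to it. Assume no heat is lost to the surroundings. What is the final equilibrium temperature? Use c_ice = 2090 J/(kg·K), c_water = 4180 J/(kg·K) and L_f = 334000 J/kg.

T_f ≈ 43.1 °C

Let T be the final temperature. ΣQ_i = 0:
warm ice to 0 °C: 0.0838×2090×(0 − (-23.1)) = 4045.8; fusion: m_ice L_f = 0.0838×334000 = 27989; meltwater 0→T: 0.0838×4180×T = 350.28 T; water cools: 0.487×4180×(T − 66.3) = 2035.7(T − 66.3)
2385.9 T = 134964 − 32035 = 102929
T ≈ 43.14 °C — above 0 °C, consistent with complete melting.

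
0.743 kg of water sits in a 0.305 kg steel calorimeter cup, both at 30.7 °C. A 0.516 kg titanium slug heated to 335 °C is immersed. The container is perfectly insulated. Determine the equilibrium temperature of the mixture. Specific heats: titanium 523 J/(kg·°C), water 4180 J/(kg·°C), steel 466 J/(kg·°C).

T_f ≈ 54.0 °C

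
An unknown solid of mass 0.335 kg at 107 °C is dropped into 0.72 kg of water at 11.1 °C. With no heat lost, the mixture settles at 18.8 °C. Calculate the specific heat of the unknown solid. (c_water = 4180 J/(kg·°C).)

Conservation of energy gives ΣQ = 0:
0.335×c×(18.8 − 107) + 0.72×4180×(18.8 − 11.1) = 0
-29.55 c = -23174
c = -23174/-29.55 ≈ 784.3 J/(kg·°C)

c ≈ 784 J/(kg·°C)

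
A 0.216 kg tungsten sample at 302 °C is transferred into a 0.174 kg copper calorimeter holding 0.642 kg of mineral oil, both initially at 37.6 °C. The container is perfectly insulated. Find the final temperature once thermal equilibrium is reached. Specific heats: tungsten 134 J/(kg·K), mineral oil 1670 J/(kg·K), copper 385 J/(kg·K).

Setting the total heat transfer to zero:
0.216·134·(T − 302) + 0.642·1670·(T − 37.6) + 0.174·385·(T − 37.6) = 0
1168.1 T = 51572
T ≈ 44.15 °C

T_f ≈ 44.2 °C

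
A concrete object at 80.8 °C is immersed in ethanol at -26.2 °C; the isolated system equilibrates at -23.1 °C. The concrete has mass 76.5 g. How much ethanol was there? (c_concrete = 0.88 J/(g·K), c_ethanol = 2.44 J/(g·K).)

m ≈ 925 g

Energy conservation, ΣQ = 0:
76.5×0.88×(-23.1 − 80.8) + m×2.44×(-23.1 − (-26.2)) = 0
7.564 m = 6994.5
m = 6994.5/7.564 ≈ 924.7 g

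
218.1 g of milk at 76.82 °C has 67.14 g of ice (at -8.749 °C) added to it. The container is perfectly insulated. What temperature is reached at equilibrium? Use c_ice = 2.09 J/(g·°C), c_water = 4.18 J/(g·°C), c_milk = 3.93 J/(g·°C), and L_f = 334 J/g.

T_f ≈ 37.1 °C

Let T be the final temperature. ΣQ_i = 0:
warm ice to 0 °C: 67.14×2.09×(0 − (-8.749)) = 1227.7
  fusion: m_ice L_f = 67.14×334 = 22425
  warm the meltwater: 280.65 T
  milk cools: 218.1×3.93×(T − 76.82) = 857.13(T − 76.82)
1137.8 T = 65845 − 23652 = 42193
T ≈ 37.08 °C. Since T > 0 °C, the all-ice-melts assumption holds.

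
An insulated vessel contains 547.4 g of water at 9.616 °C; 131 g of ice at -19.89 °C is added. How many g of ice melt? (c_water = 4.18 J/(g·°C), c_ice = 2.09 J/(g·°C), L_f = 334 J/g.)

Water can give up m c ΔT = 547.4·4.18·9.616 = 22003 J before reaching 0 °C.
Warming the ice to 0 °C takes 131·2.09·19.89 = 5445.7 J, leaving 16557 J for melting.
Fully melting the ice requires m_ice L_f = 131·334 = 43754 J.
Since 16557 < 43754 J, not all the ice melts; equilibrium is at 0 °C.
m_melt = 16557 / L_f = 49.57 g.

m_melted ≈ 49.6 g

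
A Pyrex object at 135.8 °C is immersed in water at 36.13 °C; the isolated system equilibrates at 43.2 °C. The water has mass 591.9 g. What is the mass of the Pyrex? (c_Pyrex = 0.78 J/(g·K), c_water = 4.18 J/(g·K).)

m ≈ 242 g

|Q_Pyrex| = |Q_water|:
m×0.78×(135.8 − 43.2) = 591.9×4.18×(43.2 − 36.13)
72.23 m = 17492  ⇒  m ≈ 242.2 g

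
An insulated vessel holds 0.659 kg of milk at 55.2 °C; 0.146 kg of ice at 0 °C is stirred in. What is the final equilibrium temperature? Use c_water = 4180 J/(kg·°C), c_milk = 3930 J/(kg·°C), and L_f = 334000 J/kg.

T_f ≈ 29.4 °C

Taking heat into each body as positive, Σ m c ΔT = 0:
latent heat to melt: 0.146·334000 = 48764
  warm the meltwater: 610.28 T
  milk: 2589.9(T − 55.2)
3200.2 T = 142961 − 48764 = 94197
T ≈ 29.44 °C — above 0 °C, consistent with complete melting.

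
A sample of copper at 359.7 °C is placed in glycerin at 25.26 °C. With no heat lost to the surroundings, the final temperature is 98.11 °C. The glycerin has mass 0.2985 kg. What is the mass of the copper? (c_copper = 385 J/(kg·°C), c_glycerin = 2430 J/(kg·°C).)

Setting the total heat transfer to zero:
m×385×(98.11 − 359.7) + 0.2985×2430×(98.11 − 25.26) = 0
-100712 m = -52842
m = -52842/-100712 ≈ 0.5247 kg

m ≈ 0.525 kg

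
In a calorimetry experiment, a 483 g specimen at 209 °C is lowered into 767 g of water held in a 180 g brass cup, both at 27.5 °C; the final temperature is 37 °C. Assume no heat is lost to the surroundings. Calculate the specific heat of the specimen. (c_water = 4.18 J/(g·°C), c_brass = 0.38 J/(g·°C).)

Conservation of energy gives ΣQ = 0:
483×c×(37 − 209) + 767×4.18×(37 − 27.5) + 180×0.38×(37 − 27.5) = 0
-83076 c = -31107
c = -31107/-83076 ≈ 0.3744 J/(g·°C)

c ≈ 0.374 J/(g·°C)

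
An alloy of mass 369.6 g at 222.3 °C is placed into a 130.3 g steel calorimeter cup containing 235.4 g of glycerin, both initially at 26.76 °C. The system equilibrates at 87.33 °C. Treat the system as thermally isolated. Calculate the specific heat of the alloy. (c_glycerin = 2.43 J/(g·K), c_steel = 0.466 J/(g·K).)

c ≈ 0.768 J/(g·K)

Let T be the final temperature. ΣQ_i = 0:
369.6×c×(87.33 − 222.3) + 235.4×2.43×(87.33 − 26.76) + 130.3×0.466×(87.33 − 26.76) = 0
-49885 c = -38325
c = -38325/-49885 ≈ 0.7683 J/(g·K)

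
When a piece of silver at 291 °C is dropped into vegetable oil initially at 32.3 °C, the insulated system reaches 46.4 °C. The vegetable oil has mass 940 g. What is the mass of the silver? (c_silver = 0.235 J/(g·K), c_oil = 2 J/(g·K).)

m ≈ 461 g

Let T be the final temperature. ΣQ_i = 0:
m×0.235×(46.4 − 291) + 940×2×(46.4 − 32.3) = 0
-57.48 m = -26508
m = -26508/-57.48 ≈ 461.2 g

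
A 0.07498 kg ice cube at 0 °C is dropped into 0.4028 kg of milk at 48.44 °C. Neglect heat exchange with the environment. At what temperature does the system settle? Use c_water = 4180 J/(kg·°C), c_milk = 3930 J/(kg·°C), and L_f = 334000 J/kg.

Sum of m c ΔT and latent-heat terms is zero:
latent heat to melt: 0.07498·334000 = 25043; warm the meltwater: 313.42 T; milk cools: 0.4028·3930·(T − 48.44) = 1583(T − 48.44)
1896.4 T = 76681 − 25043 = 51637
T ≈ 27.23 °C. Since T > 0 °C, the all-ice-melts assumption holds.

T_f ≈ 27.2 °C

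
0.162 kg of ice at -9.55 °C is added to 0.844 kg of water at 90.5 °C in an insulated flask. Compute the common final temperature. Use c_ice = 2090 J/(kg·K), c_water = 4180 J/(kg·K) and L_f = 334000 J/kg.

T_f ≈ 62.3 °C

Heat gained plus heat lost sum to zero:
ice -9.55→0 °C: 0.162·2090·9.55 = 3233.4
  melt ice: 0.162·334000 = 54108
  meltwater 0→T: 0.162·4180·T = 677.16 T
  water: 3527.9(T − 90.5)
4205.1 T = 319277 − 57341 = 261935
T ≈ 62.29 °C. Since T > 0 °C, the all-ice-melts assumption holds.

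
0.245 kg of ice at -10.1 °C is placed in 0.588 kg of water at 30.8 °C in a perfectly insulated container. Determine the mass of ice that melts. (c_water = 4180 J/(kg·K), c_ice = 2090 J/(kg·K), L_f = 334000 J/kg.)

Water can give up m c ΔT = 0.588×4180×30.8 = 75701 J before reaching 0 °C.
Of that, 0.245×2090×10.1 = 5171.7 J goes to bring the ice to 0 °C, leaving 70530 J.
Fully melting the ice requires m_ice L_f = 0.245×334000 = 81830 J.
That's not enough to melt it all — equilibrium is at 0 °C with ice remaining.
Mass melted = 70530/334000 ≈ 0.2112 kg.

m_melted ≈ 0.211 kg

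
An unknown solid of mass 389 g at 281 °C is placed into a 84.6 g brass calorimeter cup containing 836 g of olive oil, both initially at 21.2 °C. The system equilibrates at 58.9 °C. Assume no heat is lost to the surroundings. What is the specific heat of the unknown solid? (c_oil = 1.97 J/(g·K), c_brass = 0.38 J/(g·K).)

Heat gained plus heat lost sum to zero:
389·c·(58.9 − 281) + 836·1.97·(58.9 − 21.2) + 84.6·0.38·(58.9 − 21.2) = 0
-86397 c = -63301
c = -63301/-86397 ≈ 0.7327 J/(g·K)

c ≈ 0.733 J/(g·K)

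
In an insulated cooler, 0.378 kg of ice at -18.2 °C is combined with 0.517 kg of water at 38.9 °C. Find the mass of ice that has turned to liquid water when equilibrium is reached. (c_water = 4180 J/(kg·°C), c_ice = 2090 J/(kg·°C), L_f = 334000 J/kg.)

m_melted ≈ 0.209 kg

Water can give up m c ΔT = 0.517·4180·38.9 = 84065 J before reaching 0 °C.
Warming the ice to 0 °C takes 0.378·2090·18.2 = 14378 J, leaving 69687 J for melting.
Melting all 0.378 kg of ice would need 0.378·334000 = 126252 J.
69687 J < 126252 J, so only part of the ice melts and the system sits at 0 °C.
m_melt = 69687 / L_f = 0.2086 kg.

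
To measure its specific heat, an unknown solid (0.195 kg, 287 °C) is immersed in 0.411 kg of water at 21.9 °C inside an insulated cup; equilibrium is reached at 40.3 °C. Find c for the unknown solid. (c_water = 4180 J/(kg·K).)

c ≈ 657 J/(kg·K)

m_s c (T_s − T_f) = m_water c_water (T_f − T_0):
0.195·c·(287 − 40.3) = 0.411·4180·(40.3 − 21.9)
48.11 c = 31611  ⇒  c ≈ 657.1 J/(kg·K)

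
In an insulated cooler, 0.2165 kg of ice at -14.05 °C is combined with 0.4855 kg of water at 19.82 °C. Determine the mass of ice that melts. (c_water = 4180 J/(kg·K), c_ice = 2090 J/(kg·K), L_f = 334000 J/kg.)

m_melted ≈ 0.101 kg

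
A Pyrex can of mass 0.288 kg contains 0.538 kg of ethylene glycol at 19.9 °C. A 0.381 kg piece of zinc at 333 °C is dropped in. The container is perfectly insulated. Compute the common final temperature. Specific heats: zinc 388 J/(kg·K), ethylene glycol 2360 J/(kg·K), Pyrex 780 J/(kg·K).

Let T be the final temperature. ΣQ_i = 0:
0.381*388*(T − 333) + 0.538*2360*(T − 19.9) + 0.288*780*(T − 19.9) = 0
147.83(T − 333) + 1269.7(T − 19.9) + 224.64(T − 19.9) = 0
1642.1 T = 78964
T = 78964/1642.1 ≈ 48.09 °C

T_f ≈ 48.1 °C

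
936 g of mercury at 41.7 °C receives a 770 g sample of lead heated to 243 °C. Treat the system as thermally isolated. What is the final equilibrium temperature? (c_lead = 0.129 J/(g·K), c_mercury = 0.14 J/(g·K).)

Let T be the final temperature. ΣQ_i = 0:
770×0.129×(T − 243) + 936×0.14×(T − 41.7) = 0
(99.33 + 131.04) T = 99.33×243 + 131.04×41.7
T = 29602 / 230.37 = 128 °C

T_f ≈ 128.5 °C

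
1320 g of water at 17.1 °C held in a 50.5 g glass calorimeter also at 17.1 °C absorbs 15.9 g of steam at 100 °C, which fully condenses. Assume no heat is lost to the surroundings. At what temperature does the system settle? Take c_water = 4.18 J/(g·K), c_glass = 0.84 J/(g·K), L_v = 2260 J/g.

T_f ≈ 24.5 °C

Conservation of energy gives ΣQ = 0:
latent heat released on condensation: 15.9·2260 = 35934
  condensed water 100 °C→T: 66.46(T − 100)
  original water: 5517.6(T − 17.1)
  glass cup: 50.5·0.84·(T − 17.1) = 42.42(T − 17.1)
5626.5 T = 35934 + 6646.2 + 95076 = 137657
T ≈ 24.47 °C, under the boiling point, so the assumption holds.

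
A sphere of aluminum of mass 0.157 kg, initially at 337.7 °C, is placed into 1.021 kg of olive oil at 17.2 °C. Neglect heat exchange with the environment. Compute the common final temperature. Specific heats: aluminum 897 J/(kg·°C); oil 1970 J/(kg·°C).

T_f ≈ 38.2 °C

Heat lost by the aluminum equals heat gained by the oil:
0.157*897*(337.7 − T) = 1.021*1970*(T − 17.2)
140.83(337.7 − T) = 2011.4(T − 17.2)
2152.2 T = 82154  ⇒  T ≈ 38.17 °C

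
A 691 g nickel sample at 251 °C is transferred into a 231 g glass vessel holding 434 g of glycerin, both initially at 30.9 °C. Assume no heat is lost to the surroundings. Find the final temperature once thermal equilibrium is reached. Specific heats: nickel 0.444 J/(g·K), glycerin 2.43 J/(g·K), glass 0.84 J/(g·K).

T_f ≈ 74.3 °C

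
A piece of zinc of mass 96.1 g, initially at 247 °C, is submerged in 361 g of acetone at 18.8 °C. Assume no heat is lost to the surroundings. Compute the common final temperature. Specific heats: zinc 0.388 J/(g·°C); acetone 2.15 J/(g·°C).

T_f ≈ 29.3 °C

Conservation of energy gives ΣQ = 0:
96.1·0.388·(T − 247) + 361·2.15·(T − 18.8) = 0
37.29(T − 247) + 776.15(T − 18.8) = 0
(37.29 + 776.15) T = 37.29·247 + 776.15·18.8
T = 23801 / 813.44 = 29.3 °C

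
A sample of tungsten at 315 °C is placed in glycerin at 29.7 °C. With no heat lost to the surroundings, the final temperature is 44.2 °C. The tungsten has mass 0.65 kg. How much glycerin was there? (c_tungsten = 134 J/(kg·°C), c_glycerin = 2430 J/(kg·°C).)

Conservation of energy gives ΣQ = 0:
0.65×134×(44.2 − 315) + m×2430×(44.2 − 29.7) = 0
35235 m = 23587
m = 23587/35235 ≈ 0.6694 kg

m ≈ 0.669 kg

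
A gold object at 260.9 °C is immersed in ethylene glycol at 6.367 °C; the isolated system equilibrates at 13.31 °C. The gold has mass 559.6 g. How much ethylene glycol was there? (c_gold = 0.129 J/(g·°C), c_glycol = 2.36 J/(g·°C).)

m ≈ 1090 g

Heat lost by the gold = heat gained by the glycol:
559.6×0.129×(260.9 − 13.31) = m×2.36×(13.31 − 6.367)
16.39 m = 17873  ⇒  m ≈ 1091 g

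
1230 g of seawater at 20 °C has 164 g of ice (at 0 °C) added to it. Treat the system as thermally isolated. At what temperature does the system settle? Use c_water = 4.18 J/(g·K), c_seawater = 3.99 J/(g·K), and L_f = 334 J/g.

Taking heat into each body as positive, Σ m c ΔT = 0:
melt ice: 164·334 = 54776
  warm the meltwater: 685.52 T
  seawater: 4907.7(T − 20)
5593.2 T = 98154 − 54776 = 43378
T ≈ 7.76 °C. Since T > 0 °C, the all-ice-melts assumption holds.

T_f ≈ 7.8 °C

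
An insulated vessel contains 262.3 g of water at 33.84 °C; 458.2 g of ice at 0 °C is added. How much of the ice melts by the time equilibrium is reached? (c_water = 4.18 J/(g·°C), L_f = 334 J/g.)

m_melted ≈ 111 g

Heat available from the water dropping to 0 °C: 262.3·4.18·33.84 = 37103 J.
Fully melting the ice requires m_ice L_f = 458.2·334 = 153039 J.
37103 J < 153039 J, so only part of the ice melts and the system sits at 0 °C.
m_melt = 37103 / L_f = 111.1 g.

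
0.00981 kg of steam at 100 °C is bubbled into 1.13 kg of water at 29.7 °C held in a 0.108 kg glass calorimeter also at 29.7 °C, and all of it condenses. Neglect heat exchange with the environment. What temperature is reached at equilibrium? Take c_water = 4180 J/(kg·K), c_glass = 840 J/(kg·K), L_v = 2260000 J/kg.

Sum of m c ΔT and latent-heat terms is zero:
steam→water at 100 °C releases m L_v = 0.00981×2260000 = 22171; condensed water 100 °C→T: 41.01(T − 100); water warms: 1.13×4180×(T − 29.7) = 4723.4(T − 29.7); glass cup: 0.108×840×(T − 29.7) = 90.72(T − 29.7)
4855.1 T = 22171 + 4100.6 + 142979 = 169251
T ≈ 34.86 °C (< 100 °C, so full condensation is consistent).

T_f ≈ 34.9 °C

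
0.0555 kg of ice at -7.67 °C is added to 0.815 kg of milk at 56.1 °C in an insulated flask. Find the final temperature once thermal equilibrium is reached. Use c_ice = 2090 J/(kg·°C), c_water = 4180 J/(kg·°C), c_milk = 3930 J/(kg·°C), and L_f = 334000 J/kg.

Energy balance with sensible and latent terms:
ice -7.67→0 °C: 0.0555×2090×7.67 = 889.68; melt ice: 0.0555×334000 = 18537; meltwater 0→T: 0.0555×4180×T = 231.99 T; milk: 3202.9(T − 56.1)
3434.9 T = 179685 − 19427 = 160259
T ≈ 46.66 °C. Since T > 0 °C, the all-ice-melts assumption holds.

T_f ≈ 46.7 °C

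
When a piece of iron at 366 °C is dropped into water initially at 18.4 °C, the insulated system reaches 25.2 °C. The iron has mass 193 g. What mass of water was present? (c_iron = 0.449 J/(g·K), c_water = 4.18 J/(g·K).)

Heat gained plus heat lost sum to zero:
193·0.449·(25.2 − 366) + m·4.18·(25.2 − 18.4) = 0
28.42 m = 29533
m = 29533/28.42 ≈ 1039 g

m ≈ 1040 g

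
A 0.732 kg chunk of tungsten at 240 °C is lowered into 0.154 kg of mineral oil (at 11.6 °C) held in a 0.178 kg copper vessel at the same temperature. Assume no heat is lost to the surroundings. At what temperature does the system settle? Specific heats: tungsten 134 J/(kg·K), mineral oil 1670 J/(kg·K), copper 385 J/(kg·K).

T_f ≈ 64.5 °C

Net heat exchanged in the isolated system is zero:
0.732·134·(T − 240) + 0.154·1670·(T − 11.6) + 0.178·385·(T − 11.6) = 0
98.09(T − 240) + 257.18(T − 11.6) + 68.53(T − 11.6) = 0
(98.09 + 257.18 + 68.53) T = 98.09·240 + 257.18·11.6 + 68.53·11.6
T = 27319 / 423.8 = 64.5 °C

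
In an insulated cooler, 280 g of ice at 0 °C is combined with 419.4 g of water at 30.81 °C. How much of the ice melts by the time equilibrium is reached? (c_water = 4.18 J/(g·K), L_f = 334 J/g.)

Cooling the water to 0 °C releases 419.4×4.18×30.81 = 54013 J.
To melt every bit of ice: 280×334 = 93520 J.
That's not enough to melt it all — equilibrium is at 0 °C with ice remaining.
m_melt = 54013 / L_f = 161.7 g.

m_melted ≈ 162 g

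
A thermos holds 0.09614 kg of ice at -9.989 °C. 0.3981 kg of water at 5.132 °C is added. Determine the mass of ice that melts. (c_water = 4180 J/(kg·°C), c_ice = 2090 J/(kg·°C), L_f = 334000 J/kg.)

m_melted ≈ 0.0196 kg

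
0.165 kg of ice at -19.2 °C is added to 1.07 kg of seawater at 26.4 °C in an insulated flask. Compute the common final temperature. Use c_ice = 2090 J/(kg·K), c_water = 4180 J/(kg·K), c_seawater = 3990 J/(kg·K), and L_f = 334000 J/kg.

T_f ≈ 10.3 °C

Energy conservation, ΣQ = 0:
ice -19.2→0 °C: 0.165·2090·19.2 = 6621.1; latent heat to melt: 0.165·334000 = 55110; warm the meltwater: 689.7 T; seawater cools: 1.07·3990·(T − 26.4) = 4269.3(T − 26.4)
4959 T = 112710 − 61731 = 50978
T ≈ 10.28 °C (positive, so assuming full melt was valid).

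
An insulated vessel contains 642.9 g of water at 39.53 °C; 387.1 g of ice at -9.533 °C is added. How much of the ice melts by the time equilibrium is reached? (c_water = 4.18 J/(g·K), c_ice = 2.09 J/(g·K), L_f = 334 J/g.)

Water can give up m c ΔT = 642.9×4.18×39.53 = 106230 J before reaching 0 °C.
Of that, 387.1×2.09×9.533 = 7712.6 J goes to bring the ice to 0 °C, leaving 98517 J.
To melt every bit of ice: 387.1×334 = 129291 J.
That's not enough to melt it all — equilibrium is at 0 °C with ice remaining.
Mass melted = 98517/334 ≈ 295 g.

m_melted ≈ 295 g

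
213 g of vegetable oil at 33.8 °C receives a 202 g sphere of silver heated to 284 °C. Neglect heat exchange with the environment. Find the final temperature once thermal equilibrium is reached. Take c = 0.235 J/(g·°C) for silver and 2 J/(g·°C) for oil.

T_f ≈ 58.9 °C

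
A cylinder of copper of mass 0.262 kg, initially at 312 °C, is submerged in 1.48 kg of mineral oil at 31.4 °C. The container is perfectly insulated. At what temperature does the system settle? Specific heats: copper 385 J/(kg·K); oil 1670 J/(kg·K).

T_f ≈ 42.4 °C

Net heat exchanged in the isolated system is zero:
0.262×385×(T − 312) + 1.48×1670×(T − 31.4) = 0
100.87(T − 312) + 2471.6(T − 31.4) = 0
(100.87 + 2471.6) T = 100.87×312 + 2471.6×31.4
T = 109080/2572.5 ≈ 42.40 °C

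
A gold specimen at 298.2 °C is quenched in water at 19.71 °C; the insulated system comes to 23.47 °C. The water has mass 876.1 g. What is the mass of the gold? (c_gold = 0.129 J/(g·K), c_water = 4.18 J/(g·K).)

Heat gained plus heat lost sum to zero:
m·0.129·(23.47 − 298.2) + 876.1·4.18·(23.47 − 19.71) = 0
-35.44 m = -13769
m = -13769/-35.44 ≈ 388.5 g

m ≈ 389 g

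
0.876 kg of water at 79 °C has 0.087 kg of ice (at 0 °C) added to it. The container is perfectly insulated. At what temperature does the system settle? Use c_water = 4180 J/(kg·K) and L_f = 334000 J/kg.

T_f ≈ 64.6 °C

Heat gained plus heat lost sum to zero:
melt ice: 0.087×334000 = 29058
  warm the meltwater: 363.66 T
  water: 3661.7(T − 79)
4025.3 T = 289273 − 29058 = 260215
T ≈ 64.64 °C. Since T > 0 °C, the all-ice-melts assumption holds.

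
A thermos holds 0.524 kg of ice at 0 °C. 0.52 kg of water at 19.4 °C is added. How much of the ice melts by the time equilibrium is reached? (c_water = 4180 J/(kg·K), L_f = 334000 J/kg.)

Heat available from the water dropping to 0 °C: 0.52×4180×19.4 = 42168 J.
To melt every bit of ice: 0.524×334000 = 175016 J.
Since 42168 < 175016 J, not all the ice melts; equilibrium is at 0 °C.
m_melted×334000 = 42168  ⇒  m_melted ≈ 0.1263 kg.

m_melted ≈ 0.126 kg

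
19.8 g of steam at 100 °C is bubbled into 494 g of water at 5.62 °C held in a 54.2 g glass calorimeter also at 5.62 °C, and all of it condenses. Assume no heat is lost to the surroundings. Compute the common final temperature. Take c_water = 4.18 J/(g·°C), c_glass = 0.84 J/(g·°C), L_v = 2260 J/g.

Net heat exchanged in the isolated system is zero:
steam→water at 100 °C releases m L_v = 19.8·2260 = 44748; condensate cools 100→T: 19.8·4.18·(T − 100) = 82.76(T − 100); water warms: 494·4.18·(T − 5.62) = 2064.9(T − 5.62); glass cup: 54.2·0.84·(T − 5.62) = 45.53(T − 5.62)
2193.2 T = 44748 + 8276.4 + 11861 = 64885
T ≈ 29.58 °C (< 100 °C, so full condensation is consistent).

T_f ≈ 29.6 °C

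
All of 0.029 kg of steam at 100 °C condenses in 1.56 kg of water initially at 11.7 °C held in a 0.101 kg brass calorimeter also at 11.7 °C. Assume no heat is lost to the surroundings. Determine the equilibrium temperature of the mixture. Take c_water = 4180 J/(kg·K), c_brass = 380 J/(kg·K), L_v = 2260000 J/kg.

T_f ≈ 23.1 °C

Let T be the final temperature. ΣQ_i = 0:
condense steam: −0.029·2260000 = −65540; condensed water 100 °C→T: 121.22(T − 100); original water: 6520.8(T − 11.7); brass cup: 0.101·380·(T − 11.7) = 38.38(T − 11.7)
6680.4 T = 65540 + 12122 + 76742 = 154404
T ≈ 23.11 °C, under the boiling point, so the assumption holds.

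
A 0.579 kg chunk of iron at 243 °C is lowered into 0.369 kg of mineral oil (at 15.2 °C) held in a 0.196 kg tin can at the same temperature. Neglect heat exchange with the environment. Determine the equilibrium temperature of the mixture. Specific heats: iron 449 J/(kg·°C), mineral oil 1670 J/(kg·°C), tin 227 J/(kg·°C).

Conservation of energy gives ΣQ = 0:
0.579*449*(T − 243) + 0.369*1670*(T − 15.2) + 0.196*227*(T − 15.2) = 0
920.69 T = 73216
T ≈ 79.52 °C

T_f ≈ 79.5 °C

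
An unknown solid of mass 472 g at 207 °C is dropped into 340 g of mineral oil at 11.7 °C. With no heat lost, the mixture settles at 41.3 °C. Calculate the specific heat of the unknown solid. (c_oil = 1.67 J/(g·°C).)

c ≈ 0.215 J/(g·°C)

Heat lost by the unknown solid = heat gained by the oil:
472×c×(207 − 41.3) = 340×1.67×(41.3 − 11.7)
78210 c = 16807  ⇒  c ≈ 0.2149 J/(g·°C)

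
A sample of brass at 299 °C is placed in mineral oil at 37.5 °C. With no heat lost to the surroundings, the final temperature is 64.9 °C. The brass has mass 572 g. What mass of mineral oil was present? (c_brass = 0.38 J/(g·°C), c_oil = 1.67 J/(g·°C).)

m ≈ 1110 g

Heat lost by the brass = heat gained by the oil:
572·0.38·(299 − 64.9) = m·1.67·(64.9 − 37.5)
45.76 m = 50884  ⇒  m ≈ 1112 g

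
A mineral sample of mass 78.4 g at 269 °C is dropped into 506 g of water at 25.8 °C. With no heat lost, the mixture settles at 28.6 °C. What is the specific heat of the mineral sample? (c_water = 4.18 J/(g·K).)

c ≈ 0.314 J/(g·K)

Conservation of energy gives ΣQ = 0:
78.4·c·(28.6 − 269) + 506·4.18·(28.6 − 25.8) = 0
-18847 c = -5922.2
c = -5922.2/-18847 ≈ 0.3142 J/(g·K)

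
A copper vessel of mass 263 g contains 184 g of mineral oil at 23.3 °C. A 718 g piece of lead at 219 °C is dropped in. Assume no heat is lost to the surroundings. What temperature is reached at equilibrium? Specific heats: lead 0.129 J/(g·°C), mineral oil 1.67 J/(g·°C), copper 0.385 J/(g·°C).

With ΣQ=0 the equilibrium temperature is the m·c-weighted mean:
T_f = (92.62*219 + 307.28*23.3 + 101.25*23.3) / (92.62 + 307.28 + 101.25)
    = 29803 / 501.16 ≈ 59.47 °C

T_f ≈ 59.5 °C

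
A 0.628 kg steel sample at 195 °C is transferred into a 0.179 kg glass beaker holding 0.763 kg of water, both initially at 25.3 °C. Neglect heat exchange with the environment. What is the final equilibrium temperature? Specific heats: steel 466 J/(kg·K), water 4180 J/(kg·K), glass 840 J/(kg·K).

T_f ≈ 39.0 °C

Setting the total heat transfer to zero:
0.628·466·(T − 195) + 0.763·4180·(T − 25.3) + 0.179·840·(T − 25.3) = 0
292.65(T − 195) + 3189.3(T − 25.3) + 150.36(T − 25.3) = 0
3632.3 T = 141561
T = 141561 / 3632.3 = 39 °C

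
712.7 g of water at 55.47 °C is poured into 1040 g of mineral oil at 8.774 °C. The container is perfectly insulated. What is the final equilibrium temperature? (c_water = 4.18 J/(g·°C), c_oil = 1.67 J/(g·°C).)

T_f ≈ 38.3 °C

|Q_water| = |Q_oil|:
712.7·4.18·(55.47 − T) = 1040·1.67·(T − 8.774)
2979.1(55.47 − T) = 1736.8(T − 8.774)
4715.9 T = 180489  ⇒  T ≈ 38.27 °C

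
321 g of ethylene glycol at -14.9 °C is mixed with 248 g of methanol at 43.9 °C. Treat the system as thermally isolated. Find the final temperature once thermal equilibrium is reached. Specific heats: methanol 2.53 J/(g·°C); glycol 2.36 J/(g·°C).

Setting the total heat transfer to zero:
248×2.53×(T − 43.9) + 321×2.36×(T − (-14.9)) = 0
(627.44 + 757.56) T = 627.44×43.9 + 757.56×(-14.9)
T ≈ 11.74 °C

T_f ≈ 11.7 °C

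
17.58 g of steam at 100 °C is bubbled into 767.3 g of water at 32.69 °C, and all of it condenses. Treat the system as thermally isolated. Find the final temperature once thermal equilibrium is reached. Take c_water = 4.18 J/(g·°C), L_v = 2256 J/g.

T_f ≈ 46.3 °C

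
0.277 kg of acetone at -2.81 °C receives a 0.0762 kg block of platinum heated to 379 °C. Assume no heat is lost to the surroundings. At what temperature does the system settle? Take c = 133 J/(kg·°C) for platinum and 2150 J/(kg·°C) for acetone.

T_f ≈ 3.6 °C

With ΣQ=0 the equilibrium temperature is the m·c-weighted mean:
T_f = (10.13×379 + 595.55×(-2.81)) / (10.13 + 595.55)
    = 2167.5 / 605.68 ≈ 3.58 °C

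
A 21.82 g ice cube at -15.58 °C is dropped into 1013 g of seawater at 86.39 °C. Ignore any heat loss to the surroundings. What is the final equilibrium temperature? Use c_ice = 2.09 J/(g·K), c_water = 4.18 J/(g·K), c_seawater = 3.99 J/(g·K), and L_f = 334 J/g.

Energy conservation, ΣQ = 0:
ice -15.58→0 °C: 21.82·2.09·15.58 = 710.51; fusion: m_ice L_f = 21.82·334 = 7287.9; meltwater 0→T: 21.82·4.18·T = 91.21 T; seawater cools: 1013·3.99·(T − 86.39) = 4041.9(T − 86.39)
4133.1 T = 349177 − 7998.4 = 341179
T ≈ 82.55 °C (positive, so assuming full melt was valid).

T_f ≈ 82.5 °C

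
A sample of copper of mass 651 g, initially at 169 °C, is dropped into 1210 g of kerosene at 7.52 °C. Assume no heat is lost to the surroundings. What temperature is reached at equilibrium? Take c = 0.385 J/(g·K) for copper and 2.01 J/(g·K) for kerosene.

T_f ≈ 22.6 °C

Heat gained plus heat lost sum to zero:
651×0.385×(T − 169) + 1210×2.01×(T − 7.52) = 0
250.64(T − 169) + 2432.1(T − 7.52) = 0
(250.64 + 2432.1) T = 250.64×169 + 2432.1×7.52
T ≈ 22.61 °C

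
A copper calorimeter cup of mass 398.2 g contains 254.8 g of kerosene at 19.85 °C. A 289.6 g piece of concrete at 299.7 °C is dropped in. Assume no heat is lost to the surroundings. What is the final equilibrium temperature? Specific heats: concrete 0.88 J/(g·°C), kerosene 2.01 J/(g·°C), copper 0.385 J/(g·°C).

T_f ≈ 97.3 °C

With ΣQ=0 the equilibrium temperature is the m·c-weighted mean:
T_f = (254.85·299.7 + 512.15·19.85 + 153.31·19.85) / (254.85 + 512.15 + 153.31)
    = 89587 / 920.3 ≈ 97.35 °C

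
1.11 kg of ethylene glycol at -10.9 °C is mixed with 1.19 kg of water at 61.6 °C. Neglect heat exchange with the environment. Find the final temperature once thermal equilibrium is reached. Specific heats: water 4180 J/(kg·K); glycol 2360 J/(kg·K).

T_f ≈ 36.6 °C

Taking heat into each body as positive, Σ m c ΔT = 0:
1.19×4180×(T − 61.6) + 1.11×2360×(T − (-10.9)) = 0
4974.2(T − 61.6) + 2619.6(T − (-10.9)) = 0
(4974.2 + 2619.6) T = 4974.2×61.6 + 2619.6×(-10.9)
T ≈ 36.59 °C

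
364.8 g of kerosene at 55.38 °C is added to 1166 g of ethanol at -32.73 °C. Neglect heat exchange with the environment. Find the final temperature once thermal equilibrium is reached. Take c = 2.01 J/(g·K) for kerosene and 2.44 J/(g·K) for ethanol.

T_f is the heat-capacity-weighted average of the initial temperatures:
T_f = (733.25*55.38 + 2845*(-32.73)) / (733.25 + 2845)
    = -52511 / 3578.3 ≈ -14.67 °C

T_f ≈ -14.7 °C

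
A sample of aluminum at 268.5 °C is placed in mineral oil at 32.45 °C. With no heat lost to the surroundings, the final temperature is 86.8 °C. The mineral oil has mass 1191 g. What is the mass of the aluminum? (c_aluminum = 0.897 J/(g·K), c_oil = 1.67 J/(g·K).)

Let T be the final temperature. ΣQ_i = 0:
m×0.897×(86.8 − 268.5) + 1191×1.67×(86.8 − 32.45) = 0
-162.98 m = -108101
m = -108101/-162.98 ≈ 663.3 g

m ≈ 663 g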